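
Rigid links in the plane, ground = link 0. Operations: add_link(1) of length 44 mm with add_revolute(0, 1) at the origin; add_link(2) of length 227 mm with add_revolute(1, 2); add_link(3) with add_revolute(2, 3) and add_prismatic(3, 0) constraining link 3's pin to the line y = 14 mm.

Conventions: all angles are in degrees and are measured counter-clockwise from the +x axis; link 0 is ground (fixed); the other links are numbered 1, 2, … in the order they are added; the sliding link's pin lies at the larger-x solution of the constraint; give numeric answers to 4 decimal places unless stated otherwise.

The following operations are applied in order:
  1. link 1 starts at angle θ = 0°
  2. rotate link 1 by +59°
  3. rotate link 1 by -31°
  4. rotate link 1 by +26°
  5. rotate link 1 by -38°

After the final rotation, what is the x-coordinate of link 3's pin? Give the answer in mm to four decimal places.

geometry: r = 44 mm, L = 227 mm, e = 14 mm; θ starts at 0°
rotate link 1 by +59°: θ ← 0° +59° = 59°
rotate link 1 by -31°: θ ← 59° -31° = 28°
rotate link 1 by +26°: θ ← 28° +26° = 54°
rotate link 1 by -38°: θ ← 54° -38° = 16°
crank pin P = (r cos θ, r sin θ) = (42.295515, 12.128044)
h = r sin θ − e = 12.128044 − 14 = -1.871956
x = r cos θ + √(L² − h²) = 42.295515 + 226.992281 = 269.287796

269.2878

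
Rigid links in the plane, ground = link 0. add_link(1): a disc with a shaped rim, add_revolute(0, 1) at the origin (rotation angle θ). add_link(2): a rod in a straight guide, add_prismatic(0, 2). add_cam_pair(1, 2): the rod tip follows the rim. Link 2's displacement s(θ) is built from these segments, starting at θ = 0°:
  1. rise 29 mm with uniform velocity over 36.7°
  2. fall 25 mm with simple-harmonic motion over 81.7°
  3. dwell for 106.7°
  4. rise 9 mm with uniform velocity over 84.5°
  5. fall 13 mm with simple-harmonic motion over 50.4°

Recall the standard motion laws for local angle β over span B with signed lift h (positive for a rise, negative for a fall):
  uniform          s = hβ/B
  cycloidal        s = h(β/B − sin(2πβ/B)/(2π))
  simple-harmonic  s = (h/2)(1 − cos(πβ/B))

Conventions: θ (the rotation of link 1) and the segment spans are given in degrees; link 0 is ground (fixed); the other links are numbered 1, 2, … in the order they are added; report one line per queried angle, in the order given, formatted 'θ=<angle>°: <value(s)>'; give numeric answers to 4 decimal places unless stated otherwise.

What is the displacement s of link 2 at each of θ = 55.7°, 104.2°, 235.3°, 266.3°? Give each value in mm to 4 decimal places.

segment 1 (0° to 36.7°, uniform, h = 29) is passed completely: s = 0.0000 + (29) = 29.0000
θ = 55.7° falls in segment 2 (36.7° to 118.4°, simple-harmonic, h = -25): β = 55.7 − 36.7 = 19°, B = 81.7°; Δs = -25/2·(1 − cos(π·0.2326)) = -3.1903; s = 29.0000 − 3.1903 = 25.8097
θ = 104.2° falls in segment 2 (36.7° to 118.4°, simple-harmonic, h = -25): β = 104.2 − 36.7 = 67.5°, B = 81.7°; Δs = -25/2·(1 − cos(π·0.8262)) = -23.1824; s = 29.0000 − 23.1824 = 5.8176
segment 2 (36.7° to 118.4°, simple-harmonic, h = -25) is passed completely: s = 29.0000 + (-25) = 4.0000
segment 3 (118.4° to 225.1°, dwell): s unchanged at 4.0000
θ = 235.3° falls in segment 4 (225.1° to 309.6°, uniform, h = 9): β = 235.3 − 225.1 = 10.2°, B = 84.5°; Δs = 9·10.2/84.5 = 1.0864; s = 4.0000 + 1.0864 = 5.0864
θ = 266.3° falls in segment 4 (225.1° to 309.6°, uniform, h = 9): β = 266.3 − 225.1 = 41.2°, B = 84.5°; Δs = 9·41.2/84.5 = 4.3882; s = 4.0000 + 4.3882 = 8.3882

θ=55.7°: 25.8097
θ=104.2°: 5.8176
θ=235.3°: 5.0864
θ=266.3°: 8.3882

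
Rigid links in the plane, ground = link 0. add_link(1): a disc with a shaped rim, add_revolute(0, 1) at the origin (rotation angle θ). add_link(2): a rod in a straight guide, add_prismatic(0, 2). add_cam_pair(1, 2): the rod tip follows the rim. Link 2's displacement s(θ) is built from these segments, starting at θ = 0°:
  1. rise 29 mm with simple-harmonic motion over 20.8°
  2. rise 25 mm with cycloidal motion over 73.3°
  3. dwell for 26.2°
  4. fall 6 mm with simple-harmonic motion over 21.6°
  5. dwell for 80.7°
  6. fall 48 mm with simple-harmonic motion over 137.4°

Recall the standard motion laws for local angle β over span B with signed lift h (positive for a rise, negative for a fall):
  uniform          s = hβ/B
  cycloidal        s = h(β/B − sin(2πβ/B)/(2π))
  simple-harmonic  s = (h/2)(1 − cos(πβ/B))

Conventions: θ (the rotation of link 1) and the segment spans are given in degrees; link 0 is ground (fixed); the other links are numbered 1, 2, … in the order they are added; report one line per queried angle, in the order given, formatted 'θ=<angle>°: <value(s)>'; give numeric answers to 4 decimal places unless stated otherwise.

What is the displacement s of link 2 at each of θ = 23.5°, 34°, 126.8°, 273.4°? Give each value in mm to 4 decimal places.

segment 1 (0° to 20.8°, simple-harmonic, h = 29) is passed completely: s = 0.0000 + (29) = 29.0000
θ = 23.5° falls in segment 2 (20.8° to 94.1°, cycloidal, h = 25): β = 23.5 − 20.8 = 2.7°, B = 73.3°; Δs = 25·(0.0368 − sin(2π·0.0368)/(2π)) = 0.0082; s = 29.0000 + 0.0082 = 29.0082
θ = 34° falls in segment 2 (20.8° to 94.1°, cycloidal, h = 25): β = 34 − 20.8 = 13.2°, B = 73.3°; Δs = 25·(0.1801 − sin(2π·0.1801)/(2π)) = 0.9010; s = 29.0000 + 0.9010 = 29.9010
segment 2 (20.8° to 94.1°, cycloidal, h = 25) is passed completely: s = 29.0000 + (25) = 54.0000
segment 3 (94.1° to 120.3°, dwell): s unchanged at 54.0000
θ = 126.8° falls in segment 4 (120.3° to 141.9°, simple-harmonic, h = -6): β = 126.8 − 120.3 = 6.5°, B = 21.6°; Δs = -6/2·(1 − cos(π·0.3009)) = -1.2437; s = 54.0000 − 1.2437 = 52.7563
segment 4 (120.3° to 141.9°, simple-harmonic, h = -6) is passed completely: s = 54.0000 + (-6) = 48.0000
segment 5 (141.9° to 222.6°, dwell): s unchanged at 48.0000
θ = 273.4° falls in segment 6 (222.6° to 360°, simple-harmonic, h = -48): β = 273.4 − 222.6 = 50.8°, B = 137.4°; Δs = -48/2·(1 − cos(π·0.3697)) = -14.4493; s = 48.0000 − 14.4493 = 33.5507

θ=23.5°: 29.0082
θ=34°: 29.9010
θ=126.8°: 52.7563
θ=273.4°: 33.5507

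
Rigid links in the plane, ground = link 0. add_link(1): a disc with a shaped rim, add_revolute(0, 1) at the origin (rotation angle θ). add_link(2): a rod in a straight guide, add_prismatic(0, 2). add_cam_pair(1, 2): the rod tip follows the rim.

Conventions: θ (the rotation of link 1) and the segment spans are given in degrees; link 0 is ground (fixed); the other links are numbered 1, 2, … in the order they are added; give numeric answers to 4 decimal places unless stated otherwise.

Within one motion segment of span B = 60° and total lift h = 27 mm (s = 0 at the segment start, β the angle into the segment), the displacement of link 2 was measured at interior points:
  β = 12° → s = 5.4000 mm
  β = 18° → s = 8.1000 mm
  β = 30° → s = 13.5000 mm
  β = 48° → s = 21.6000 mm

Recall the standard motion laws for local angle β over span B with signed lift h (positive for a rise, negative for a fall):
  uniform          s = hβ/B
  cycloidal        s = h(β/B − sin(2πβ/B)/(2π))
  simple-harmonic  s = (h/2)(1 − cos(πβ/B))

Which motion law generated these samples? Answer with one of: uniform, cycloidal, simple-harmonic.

candidates at β/B = r: uniform s = h·r (linear in β); cycloidal s = h·(r − sin(2πr)/(2π)); simple-harmonic s = (h/2)(1 − cos(πr))
β=12°: printed 5.4000 | uniform 5.4000, cycloidal 1.3131, simple-harmonic 2.5783
β=18°: printed 8.1000 | uniform 8.1000, cycloidal 4.0131, simple-harmonic 5.5649
β=30°: printed 13.5000 | uniform 13.5000, cycloidal 13.5000, simple-harmonic 13.5000
β=48°: printed 21.6000 | uniform 21.6000, cycloidal 25.6869, simple-harmonic 24.4217
only one law matches every sample → uniform

uniform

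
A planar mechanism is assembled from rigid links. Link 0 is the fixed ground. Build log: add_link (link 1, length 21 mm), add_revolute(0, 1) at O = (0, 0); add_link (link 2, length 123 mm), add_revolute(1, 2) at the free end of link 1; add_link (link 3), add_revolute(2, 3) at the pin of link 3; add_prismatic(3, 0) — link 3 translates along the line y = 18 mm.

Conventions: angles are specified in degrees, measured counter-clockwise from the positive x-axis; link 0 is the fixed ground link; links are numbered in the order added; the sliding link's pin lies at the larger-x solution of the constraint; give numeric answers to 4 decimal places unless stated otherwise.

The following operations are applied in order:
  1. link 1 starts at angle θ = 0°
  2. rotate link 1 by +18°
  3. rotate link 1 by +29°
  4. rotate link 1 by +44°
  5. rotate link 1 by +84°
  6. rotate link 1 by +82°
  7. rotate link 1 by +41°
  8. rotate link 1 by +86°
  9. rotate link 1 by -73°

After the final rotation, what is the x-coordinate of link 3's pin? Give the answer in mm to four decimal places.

geometry: r = 21 mm, L = 123 mm, e = 18 mm; θ starts at 0°
rotate link 1 by +18°: θ ← 0° +18° = 18°
rotate link 1 by +29°: θ ← 18° +29° = 47°
rotate link 1 by +44°: θ ← 47° +44° = 91°
rotate link 1 by +84°: θ ← 91° +84° = 175°
rotate link 1 by +82°: θ ← 175° +82° = 257°
rotate link 1 by +41°: θ ← 257° +41° = 298°
rotate link 1 by +86°: θ ← 298° +86° = 384°
rotate link 1 by -73°: θ ← 384° -73° = 311°
crank pin P = (r cos θ, r sin θ) = (13.777240, -15.848901)
h = r sin θ − e = -15.848901 − 18 = -33.848901
x = r cos θ + √(L² − h²) = 13.777240 + 118.250801 = 132.028040

132.0280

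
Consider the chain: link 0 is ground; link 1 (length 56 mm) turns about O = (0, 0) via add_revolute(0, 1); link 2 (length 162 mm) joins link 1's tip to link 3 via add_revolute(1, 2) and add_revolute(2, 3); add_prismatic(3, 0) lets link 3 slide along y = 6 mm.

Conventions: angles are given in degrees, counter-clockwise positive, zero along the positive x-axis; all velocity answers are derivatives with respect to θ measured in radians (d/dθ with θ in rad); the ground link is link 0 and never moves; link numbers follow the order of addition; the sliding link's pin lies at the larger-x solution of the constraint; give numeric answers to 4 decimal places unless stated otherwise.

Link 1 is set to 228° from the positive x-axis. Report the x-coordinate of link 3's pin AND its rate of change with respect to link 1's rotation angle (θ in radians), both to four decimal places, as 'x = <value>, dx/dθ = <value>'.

geometry: r = 56 mm, L = 162 mm, e = 6 mm
crank pin P = (r cos θ, r sin θ) = (-37.471314, -41.616110)
h = r sin θ − e = -41.616110 − 6 = -47.616110
x = r cos θ + √(L² − h²) = -37.471314 + 154.844135 = 117.372821
dx/dθ = −r sin θ − h·r cos θ/√(L² − h²) (θ in radians; h = -47.616110) = 30.093309

x = 117.3728, dx/dθ = 30.0933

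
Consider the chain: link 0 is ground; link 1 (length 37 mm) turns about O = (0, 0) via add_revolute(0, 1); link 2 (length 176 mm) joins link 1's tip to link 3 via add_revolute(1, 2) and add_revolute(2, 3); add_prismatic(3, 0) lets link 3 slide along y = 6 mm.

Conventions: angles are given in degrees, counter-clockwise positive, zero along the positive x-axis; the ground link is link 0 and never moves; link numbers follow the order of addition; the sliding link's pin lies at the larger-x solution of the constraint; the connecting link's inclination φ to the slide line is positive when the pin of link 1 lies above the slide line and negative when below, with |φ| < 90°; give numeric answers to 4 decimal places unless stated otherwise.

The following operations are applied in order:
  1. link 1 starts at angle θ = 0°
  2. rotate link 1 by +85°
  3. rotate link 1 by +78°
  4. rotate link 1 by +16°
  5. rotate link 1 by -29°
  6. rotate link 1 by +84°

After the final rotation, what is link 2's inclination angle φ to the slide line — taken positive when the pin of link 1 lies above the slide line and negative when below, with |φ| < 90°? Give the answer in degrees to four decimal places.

geometry: r = 37 mm, L = 176 mm, e = 6 mm; θ starts at 0°
rotate link 1 by +85°: θ ← 0° +85° = 85°
rotate link 1 by +78°: θ ← 85° +78° = 163°
rotate link 1 by +16°: θ ← 163° +16° = 179°
rotate link 1 by -29°: θ ← 179° -29° = 150°
rotate link 1 by +84°: θ ← 150° +84° = 234°
h = r sin θ − e = -29.933629 − 6 = -35.933629
sin φ = h / L = -35.933629 / 176 = -0.20416835
φ = arcsin(-0.20416835) = -11.780819°

-11.7808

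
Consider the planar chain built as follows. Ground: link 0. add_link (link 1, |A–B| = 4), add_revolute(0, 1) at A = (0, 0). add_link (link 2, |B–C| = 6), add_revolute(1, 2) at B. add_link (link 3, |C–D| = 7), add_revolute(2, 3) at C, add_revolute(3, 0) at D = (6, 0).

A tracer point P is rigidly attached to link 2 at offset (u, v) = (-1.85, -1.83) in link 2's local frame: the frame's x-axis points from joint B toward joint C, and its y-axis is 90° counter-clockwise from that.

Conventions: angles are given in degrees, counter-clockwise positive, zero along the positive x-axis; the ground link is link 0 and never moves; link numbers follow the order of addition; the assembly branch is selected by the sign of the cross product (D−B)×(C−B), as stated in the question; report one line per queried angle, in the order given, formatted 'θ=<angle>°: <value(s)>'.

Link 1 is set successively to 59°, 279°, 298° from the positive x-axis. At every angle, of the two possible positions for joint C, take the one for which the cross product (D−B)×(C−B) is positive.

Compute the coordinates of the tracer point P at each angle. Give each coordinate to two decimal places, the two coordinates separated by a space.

A=(0,0), D=(6.00,0)
θ=59°: B = A + 4.00·(cos59°, sin59°) = (2.0602, 3.4287)
θ=59°: |BD| = 5.2229
θ=59°: circle(B,6.00) ∩ circle(D,7.00): a=1.3669, h=5.8422
θ=59°:   candidates: C₊=(6.9265,6.9384) cross=30.513; C₋=(-0.7440,-1.8757) cross=-30.513
θ=59°:   branch + wants cross > 0 → take C=(6.9265,6.9384) (cross=30.513)
θ=59°: ex = (C−B)/|BC| = (0.8111,0.5850); ey = (-0.5850,0.8111)
θ=59°: P = B + -1.85·ex + -1.83·ey = (1.6302,0.8623)
θ=279°: B = A + 4.00·(cos279°, sin279°) = (0.6257, -3.9508)
θ=279°: |BD| = 6.6702
θ=279°: circle(B,6.00) ∩ circle(D,7.00): a=2.3606, h=5.5161
θ=279°:   candidates: C₊=(-0.7395,1.8919) cross=36.793; C₋=(5.7949,-6.9970) cross=-36.793
θ=279°:   branch + wants cross > 0 → take C=(-0.7395,1.8919) (cross=36.793)
θ=279°: ex = (C−B)/|BC| = (-0.2275,0.9738); ey = (-0.9738,-0.2275)
θ=279°: P = B + -1.85·ex + -1.83·ey = (2.8287,-5.3358)
θ=298°: B = A + 4.00·(cos298°, sin298°) = (1.8779, -3.5318)
θ=298°: |BD| = 5.4282
θ=298°: circle(B,6.00) ∩ circle(D,7.00): a=1.5167, h=5.8052
θ=298°:   candidates: C₊=(-0.7474,1.8634) cross=31.512; C₋=(6.8067,-6.9534) cross=-31.512
θ=298°:   branch + wants cross > 0 → take C=(-0.7474,1.8634) (cross=31.512)
θ=298°: ex = (C−B)/|BC| = (-0.4376,0.8992); ey = (-0.8992,-0.4376)
θ=298°: P = B + -1.85·ex + -1.83·ey = (4.3329,-4.3946)

θ=59°: 1.63 0.86
θ=279°: 2.83 -5.34
θ=298°: 4.33 -4.39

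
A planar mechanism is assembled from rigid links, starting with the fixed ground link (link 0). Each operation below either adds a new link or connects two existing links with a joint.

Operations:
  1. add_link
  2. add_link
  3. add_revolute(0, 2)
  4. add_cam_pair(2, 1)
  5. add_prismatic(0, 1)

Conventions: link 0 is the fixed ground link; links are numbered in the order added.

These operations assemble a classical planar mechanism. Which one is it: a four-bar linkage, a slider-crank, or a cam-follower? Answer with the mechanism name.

links: 3 (incl. ground); joints: 1 revolute, 1 prismatic, 1 higher (cam) pair, forming one closed loop
3 links, revolute + prismatic + higher pair in one loop → cam-follower

cam-follower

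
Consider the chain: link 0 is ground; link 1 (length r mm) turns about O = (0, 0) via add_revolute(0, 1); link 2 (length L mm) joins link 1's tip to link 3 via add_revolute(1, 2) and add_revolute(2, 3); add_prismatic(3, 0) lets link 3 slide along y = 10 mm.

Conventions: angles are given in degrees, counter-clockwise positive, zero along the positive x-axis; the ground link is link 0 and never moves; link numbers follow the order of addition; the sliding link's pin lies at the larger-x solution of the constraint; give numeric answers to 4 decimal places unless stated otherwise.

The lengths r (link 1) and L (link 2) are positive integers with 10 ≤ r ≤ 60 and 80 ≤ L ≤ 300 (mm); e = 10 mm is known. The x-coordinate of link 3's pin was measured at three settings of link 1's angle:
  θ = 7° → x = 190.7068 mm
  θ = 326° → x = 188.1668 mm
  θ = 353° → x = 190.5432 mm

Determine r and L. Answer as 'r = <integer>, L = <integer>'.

constraint per measurement: (x − r cos θ)² + (r sin θ − e)² = L²
subtracting the θ₁ and θ₂ equations cancels the r² and L² terms:
r = (x₁² − x₂²) / (2[(x₁cos θ₁ + e sin θ₁) − (x₂cos θ₂ + e sin θ₂)]) = 11.9997 → r = 12
L² = (x₁ − r cos θ₁)² + (r sin θ₁ − e)² = 32040.9877 → L = 179.0000 → L = 179
check at θ₃=353°: x = 190.5432 (printed 190.5432) ✓

r = 12, L = 179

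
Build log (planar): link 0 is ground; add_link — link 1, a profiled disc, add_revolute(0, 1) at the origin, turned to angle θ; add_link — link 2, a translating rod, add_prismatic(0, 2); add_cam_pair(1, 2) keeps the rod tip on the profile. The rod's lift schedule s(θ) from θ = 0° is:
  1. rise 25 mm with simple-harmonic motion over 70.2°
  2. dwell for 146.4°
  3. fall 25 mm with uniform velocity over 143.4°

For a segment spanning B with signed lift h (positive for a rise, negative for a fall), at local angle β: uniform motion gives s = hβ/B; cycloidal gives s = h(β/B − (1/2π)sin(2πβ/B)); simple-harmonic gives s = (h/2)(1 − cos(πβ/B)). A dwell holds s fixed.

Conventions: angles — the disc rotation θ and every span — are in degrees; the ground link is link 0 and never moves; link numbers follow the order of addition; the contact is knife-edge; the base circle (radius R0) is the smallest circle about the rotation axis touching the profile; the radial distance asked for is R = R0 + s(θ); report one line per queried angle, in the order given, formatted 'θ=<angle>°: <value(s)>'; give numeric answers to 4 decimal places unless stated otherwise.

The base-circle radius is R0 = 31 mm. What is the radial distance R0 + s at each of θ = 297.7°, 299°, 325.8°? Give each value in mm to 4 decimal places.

seg 1 [0°–70.2°] simple-harmonic, h=25: full span → s += 25 → s = 25.0000
seg 2 [70.2°–216.6°] dwell: s stays 25.0000
seg 3 [216.6°–360°] uniform, h=-25: θ=297.7° here. β=81.1, B=143.4. -25·81.1/143.4 = -14.1388 → s = 10.8612
seg 3 [216.6°–360°] uniform, h=-25: θ=299° here. β=82.4, B=143.4. -25·82.4/143.4 = -14.3654 → s = 10.6346
seg 3 [216.6°–360°] uniform, h=-25: θ=325.8° here. β=109.2, B=143.4. -25·109.2/143.4 = -19.0377 → s = 5.9623
θ=297.7°: R = R0 + s = 31 + 10.8612 = 41.8612
θ=299°: R = R0 + s = 31 + 10.6346 = 41.6346
θ=325.8°: R = R0 + s = 31 + 5.9623 = 36.9623

θ=297.7°: 41.8612
θ=299°: 41.6346
θ=325.8°: 36.9623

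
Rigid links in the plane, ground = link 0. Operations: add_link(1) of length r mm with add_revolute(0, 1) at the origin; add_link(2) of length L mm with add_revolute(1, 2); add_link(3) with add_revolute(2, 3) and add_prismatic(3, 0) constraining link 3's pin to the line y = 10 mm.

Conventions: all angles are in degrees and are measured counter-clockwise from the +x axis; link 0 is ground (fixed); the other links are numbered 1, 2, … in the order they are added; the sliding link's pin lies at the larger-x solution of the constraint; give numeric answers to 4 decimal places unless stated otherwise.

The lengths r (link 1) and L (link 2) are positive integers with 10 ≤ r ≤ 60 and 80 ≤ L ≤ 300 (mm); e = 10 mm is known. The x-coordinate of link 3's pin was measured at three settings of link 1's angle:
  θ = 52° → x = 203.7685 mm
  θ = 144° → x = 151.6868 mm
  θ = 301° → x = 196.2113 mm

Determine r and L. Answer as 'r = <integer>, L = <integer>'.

constraint per measurement: (x − r cos θ)² + (r sin θ − e)² = L²
subtracting the θ₁ and θ₂ equations cancels the r² and L² terms:
r = (x₁² − x₂²) / (2[(x₁cos θ₁ + e sin θ₁) − (x₂cos θ₂ + e sin θ₂)]) = 37.0000 → r = 37
L² = (x₁ − r cos θ₁)² + (r sin θ₁ − e)² = 33123.9949 → L = 182.0000 → L = 182
check at θ₃=301°: x = 196.2113 (printed 196.2113) ✓

r = 37, L = 182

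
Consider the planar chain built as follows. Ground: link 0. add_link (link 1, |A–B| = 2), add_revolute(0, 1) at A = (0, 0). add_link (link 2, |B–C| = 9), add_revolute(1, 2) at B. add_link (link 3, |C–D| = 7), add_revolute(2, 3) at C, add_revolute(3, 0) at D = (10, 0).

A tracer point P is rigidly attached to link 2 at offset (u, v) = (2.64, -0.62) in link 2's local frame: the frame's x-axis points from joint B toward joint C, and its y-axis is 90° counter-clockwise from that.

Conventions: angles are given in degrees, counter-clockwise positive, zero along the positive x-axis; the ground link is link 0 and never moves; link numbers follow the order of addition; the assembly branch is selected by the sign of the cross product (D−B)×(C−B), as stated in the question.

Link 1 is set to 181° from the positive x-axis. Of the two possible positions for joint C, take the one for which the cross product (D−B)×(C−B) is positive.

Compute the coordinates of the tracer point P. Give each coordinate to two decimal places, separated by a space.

A=(0,0), D=(10.00,0)
B = A + 2.00·(cos181°, sin181°) = (-1.9997, -0.0349)
|BD| = 11.9997
circle(B,9.00) ∩ circle(D,7.00): a=7.3332, h=5.2176
  candidates: C₊=(5.3183,5.2040) cross=62.610; C₋=(5.3487,-5.2312) cross=-62.610
  branch + wants cross > 0 → take C=(5.3183,5.2040) (cross=62.610)
ex = (C−B)/|BC| = (0.8131,0.5821); ey = (-0.5821,0.8131)
P = B + 2.64·ex + -0.62·ey = (0.5078,0.9977)

0.51 1.00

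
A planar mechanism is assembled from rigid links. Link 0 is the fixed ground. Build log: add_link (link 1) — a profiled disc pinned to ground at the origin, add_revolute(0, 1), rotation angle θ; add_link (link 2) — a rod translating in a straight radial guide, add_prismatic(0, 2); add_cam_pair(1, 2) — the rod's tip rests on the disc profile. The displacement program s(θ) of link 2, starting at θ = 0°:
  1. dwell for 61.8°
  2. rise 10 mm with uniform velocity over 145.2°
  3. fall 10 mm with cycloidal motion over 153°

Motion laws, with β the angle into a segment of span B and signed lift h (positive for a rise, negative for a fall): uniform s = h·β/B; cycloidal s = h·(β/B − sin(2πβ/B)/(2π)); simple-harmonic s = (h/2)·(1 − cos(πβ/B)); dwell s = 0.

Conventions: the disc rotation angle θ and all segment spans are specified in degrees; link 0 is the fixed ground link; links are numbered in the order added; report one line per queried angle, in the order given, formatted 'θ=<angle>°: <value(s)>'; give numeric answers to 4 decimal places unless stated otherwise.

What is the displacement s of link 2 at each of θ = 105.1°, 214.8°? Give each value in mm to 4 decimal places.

seg 1 [0°–61.8°] dwell: s stays 0.0000
seg 2 [61.8°–207°] uniform, h=10: θ=105.1° here. β=43.3, B=145.2. 10·43.3/145.2 = 2.9821 → s = 2.9821
seg 2 [61.8°–207°] uniform, h=10: full span → s += 10 → s = 10.0000
seg 3 [207°–360°] cycloidal, h=-10: θ=214.8° here. β=7.8, B=153. -10·(0.0510 − sin(2π·0.0510)/(2π)) = -0.0087 → s = 9.9913

θ=105.1°: 2.9821
θ=214.8°: 9.9913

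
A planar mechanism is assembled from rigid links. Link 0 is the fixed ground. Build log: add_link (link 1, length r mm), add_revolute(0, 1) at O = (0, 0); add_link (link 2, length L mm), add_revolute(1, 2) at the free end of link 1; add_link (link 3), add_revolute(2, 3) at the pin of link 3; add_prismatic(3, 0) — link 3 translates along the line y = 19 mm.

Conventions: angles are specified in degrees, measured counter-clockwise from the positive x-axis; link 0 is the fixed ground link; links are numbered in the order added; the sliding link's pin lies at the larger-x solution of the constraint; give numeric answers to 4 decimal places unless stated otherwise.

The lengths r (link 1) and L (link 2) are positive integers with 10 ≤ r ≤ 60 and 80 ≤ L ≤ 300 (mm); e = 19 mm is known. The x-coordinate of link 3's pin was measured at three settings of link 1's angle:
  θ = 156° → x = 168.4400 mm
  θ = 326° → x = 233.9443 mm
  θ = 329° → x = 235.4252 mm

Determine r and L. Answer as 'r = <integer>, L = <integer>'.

constraint per measurement: (x − r cos θ)² + (r sin θ − e)² = L²
subtracting the θ₁ and θ₂ equations cancels the r² and L² terms:
r = (x₁² − x₂²) / (2[(x₁cos θ₁ + e sin θ₁) − (x₂cos θ₂ + e sin θ₂)]) = 40.0000 → r = 40
L² = (x₁ − r cos θ₁)² + (r sin θ₁ − e)² = 42025.0017 → L = 205.0000 → L = 205
check at θ₃=329°: x = 235.4252 (printed 235.4252) ✓

r = 40, L = 205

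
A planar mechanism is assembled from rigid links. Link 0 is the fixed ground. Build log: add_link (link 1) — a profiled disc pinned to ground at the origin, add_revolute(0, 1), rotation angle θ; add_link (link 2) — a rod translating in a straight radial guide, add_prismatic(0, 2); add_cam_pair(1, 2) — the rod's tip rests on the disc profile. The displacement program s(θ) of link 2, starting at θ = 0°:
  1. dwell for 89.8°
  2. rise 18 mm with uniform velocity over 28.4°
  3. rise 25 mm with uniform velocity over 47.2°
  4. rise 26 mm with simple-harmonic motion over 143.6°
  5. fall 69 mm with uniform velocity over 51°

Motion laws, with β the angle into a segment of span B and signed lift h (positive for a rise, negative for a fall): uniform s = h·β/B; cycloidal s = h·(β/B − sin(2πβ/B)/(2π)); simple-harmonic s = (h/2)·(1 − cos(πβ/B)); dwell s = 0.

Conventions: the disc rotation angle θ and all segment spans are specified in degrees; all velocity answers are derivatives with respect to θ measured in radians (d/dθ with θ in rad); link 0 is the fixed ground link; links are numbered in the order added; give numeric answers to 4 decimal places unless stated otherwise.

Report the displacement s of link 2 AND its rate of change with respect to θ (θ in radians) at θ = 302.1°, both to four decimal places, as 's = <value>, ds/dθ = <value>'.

seg 1 [0°–89.8°] dwell: s stays 0.0000
seg 2 [89.8°–118.2°] uniform, h=18: full span → s += 18 → s = 18.0000
seg 3 [118.2°–165.4°] uniform, h=25: full span → s += 25 → s = 43.0000
seg 4 [165.4°–309°] simple-harmonic, h=26: θ=302.1° here. β=136.7, B=143.6. 26/2·(1 − cos(π·0.9519)) = 25.8522 → s = 68.8522
velocity in seg [165.4°–309°] (simple-harmonic), θ in radians: β = 136.7° = 2.3859 rad, B = 143.6° = 2.5063 rad; ds/dθ = (πh/(2B)) sin(πβ/B) = (π·26/(2·2.5063)) sin(π·0.9519) = 2.450503 mm/rad

s = 68.8522, ds/dθ = 2.4505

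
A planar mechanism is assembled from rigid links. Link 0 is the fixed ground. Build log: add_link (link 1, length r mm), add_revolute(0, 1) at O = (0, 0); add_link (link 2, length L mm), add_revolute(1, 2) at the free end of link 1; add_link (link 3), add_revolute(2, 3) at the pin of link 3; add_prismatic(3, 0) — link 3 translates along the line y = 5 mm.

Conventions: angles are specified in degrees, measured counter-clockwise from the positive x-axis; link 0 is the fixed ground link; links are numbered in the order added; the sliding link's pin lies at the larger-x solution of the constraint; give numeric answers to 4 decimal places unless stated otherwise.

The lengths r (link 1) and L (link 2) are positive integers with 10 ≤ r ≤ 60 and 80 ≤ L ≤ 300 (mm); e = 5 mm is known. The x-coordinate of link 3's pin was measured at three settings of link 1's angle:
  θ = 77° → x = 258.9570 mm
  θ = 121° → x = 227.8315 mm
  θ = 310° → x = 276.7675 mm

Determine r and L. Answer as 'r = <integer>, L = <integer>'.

constraint per measurement: (x − r cos θ)² + (r sin θ − e)² = L²
subtracting the θ₁ and θ₂ equations cancels the r² and L² terms:
r = (x₁² − x₂²) / (2[(x₁cos θ₁ + e sin θ₁) − (x₂cos θ₂ + e sin θ₂)]) = 43.0000 → r = 43
L² = (x₁ − r cos θ₁)² + (r sin θ₁ − e)² = 63504.0208 → L = 252.0000 → L = 252
check at θ₃=310°: x = 276.7675 (printed 276.7675) ✓

r = 43, L = 252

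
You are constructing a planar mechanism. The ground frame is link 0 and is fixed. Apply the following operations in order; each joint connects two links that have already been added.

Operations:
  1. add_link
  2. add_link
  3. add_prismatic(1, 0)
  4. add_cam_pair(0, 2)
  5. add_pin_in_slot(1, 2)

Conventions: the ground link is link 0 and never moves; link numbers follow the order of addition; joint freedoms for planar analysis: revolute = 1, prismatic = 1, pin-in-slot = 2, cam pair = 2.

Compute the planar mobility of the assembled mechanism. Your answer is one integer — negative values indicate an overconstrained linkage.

L=1 J1=0 J2=0
add link → L=2 J1=0 J2=0
add link → L=3 J1=0 J2=0
P@1,0 dof=1 J1 → L=3 J1=1 J2=0
C@0,2 dof=2 J2 → L=3 J1=1 J2=1
PS@1,2 dof=2 J2 → L=3 J1=1 J2=2
M=3(L−1)−2J1−J2=3·2−2·1−2=2

M = 2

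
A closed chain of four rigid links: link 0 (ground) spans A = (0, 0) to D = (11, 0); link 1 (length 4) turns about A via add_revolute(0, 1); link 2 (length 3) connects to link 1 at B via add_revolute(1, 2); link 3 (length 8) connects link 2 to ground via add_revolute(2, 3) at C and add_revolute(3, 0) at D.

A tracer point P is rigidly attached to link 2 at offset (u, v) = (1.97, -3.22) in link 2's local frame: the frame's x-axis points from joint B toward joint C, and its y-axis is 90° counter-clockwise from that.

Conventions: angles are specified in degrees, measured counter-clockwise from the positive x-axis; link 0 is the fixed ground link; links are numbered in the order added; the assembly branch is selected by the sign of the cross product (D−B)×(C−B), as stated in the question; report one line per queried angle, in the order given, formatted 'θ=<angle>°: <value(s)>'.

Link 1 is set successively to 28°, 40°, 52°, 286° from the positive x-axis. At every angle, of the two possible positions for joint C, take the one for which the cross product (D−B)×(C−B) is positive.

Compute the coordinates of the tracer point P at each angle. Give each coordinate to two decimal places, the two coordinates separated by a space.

A=(0,0), D=(11.00,0)
θ=28°: B = A + 4.00·(cos28°, sin28°) = (3.5318, 1.8779)
θ=28°: |BD| = 7.7007
θ=28°: circle(B,3.00) ∩ circle(D,8.00): a=0.2792, h=2.9870
θ=28°:   candidates: C₊=(4.5310,4.7066) cross=23.002; C₋=(3.0742,-1.0870) cross=-23.002
θ=28°:   branch + wants cross > 0 → take C=(4.5310,4.7066) (cross=23.002)
θ=28°: ex = (C−B)/|BC| = (0.3331,0.9429); ey = (-0.9429,0.3331)
θ=28°: P = B + 1.97·ex + -3.22·ey = (7.2241,2.6629)
θ=40°: B = A + 4.00·(cos40°, sin40°) = (3.0642, 2.5712)
θ=40°: |BD| = 8.3419
θ=40°: circle(B,3.00) ∩ circle(D,8.00): a=0.8744, h=2.8697
θ=40°:   candidates: C₊=(4.7805,5.0317) cross=23.939; C₋=(3.0115,-0.4284) cross=-23.939
θ=40°:   branch + wants cross > 0 → take C=(4.7805,5.0317) (cross=23.939)
θ=40°: ex = (C−B)/|BC| = (0.5721,0.8202); ey = (-0.8202,0.5721)
θ=40°: P = B + 1.97·ex + -3.22·ey = (6.8322,2.3447)
θ=52°: B = A + 4.00·(cos52°, sin52°) = (2.4626, 3.1520)
θ=52°: |BD| = 9.1006
θ=52°: circle(B,3.00) ∩ circle(D,8.00): a=1.5286, h=2.5814
θ=52°:   candidates: C₊=(4.7907,5.0442) cross=23.492; C₋=(3.0025,0.2010) cross=-23.492
θ=52°:   branch + wants cross > 0 → take C=(4.7907,5.0442) (cross=23.492)
θ=52°: ex = (C−B)/|BC| = (0.7760,0.6307); ey = (-0.6307,0.7760)
θ=52°: P = B + 1.97·ex + -3.22·ey = (6.0223,1.8958)
θ=286°: B = A + 4.00·(cos286°, sin286°) = (1.1025, -3.8450)
θ=286°: |BD| = 10.6181
θ=286°: circle(B,3.00) ∩ circle(D,8.00): a=2.7191, h=1.2674
θ=286°:   candidates: C₊=(3.1782,-1.6790) cross=13.458; C₋=(4.0961,-4.0418) cross=-13.458
θ=286°:   branch + wants cross > 0 → take C=(3.1782,-1.6790) (cross=13.458)
θ=286°: ex = (C−B)/|BC| = (0.6919,0.7220); ey = (-0.7220,0.6919)
θ=286°: P = B + 1.97·ex + -3.22·ey = (4.7904,-4.6505)

θ=28°: 7.22 2.66
θ=40°: 6.83 2.34
θ=52°: 6.02 1.90
θ=286°: 4.79 -4.65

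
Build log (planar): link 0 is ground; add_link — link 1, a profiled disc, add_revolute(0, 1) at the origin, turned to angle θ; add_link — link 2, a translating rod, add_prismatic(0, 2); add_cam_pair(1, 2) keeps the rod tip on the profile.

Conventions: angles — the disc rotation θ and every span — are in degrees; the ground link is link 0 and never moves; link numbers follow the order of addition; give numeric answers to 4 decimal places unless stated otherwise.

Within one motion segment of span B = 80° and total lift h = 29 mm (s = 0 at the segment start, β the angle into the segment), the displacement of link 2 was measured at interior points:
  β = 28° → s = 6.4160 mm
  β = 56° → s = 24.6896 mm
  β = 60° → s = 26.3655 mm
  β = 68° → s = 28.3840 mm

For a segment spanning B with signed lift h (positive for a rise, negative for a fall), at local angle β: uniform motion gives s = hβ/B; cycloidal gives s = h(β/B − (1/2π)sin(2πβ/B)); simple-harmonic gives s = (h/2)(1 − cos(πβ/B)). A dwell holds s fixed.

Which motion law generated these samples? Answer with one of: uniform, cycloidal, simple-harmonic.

candidates at β/B = r: uniform s = h·r (linear in β); cycloidal s = h·(r − sin(2πr)/(2π)); simple-harmonic s = (h/2)(1 − cos(πr))
β=28°: printed 6.4160 | uniform 10.1500, cycloidal 6.4160, simple-harmonic 7.9171
β=56°: printed 24.6896 | uniform 20.3000, cycloidal 24.6896, simple-harmonic 23.0229
β=60°: printed 26.3655 | uniform 21.7500, cycloidal 26.3655, simple-harmonic 24.7530
β=68°: printed 28.3840 | uniform 24.6500, cycloidal 28.3840, simple-harmonic 27.4196
only one law matches every sample → cycloidal

cycloidal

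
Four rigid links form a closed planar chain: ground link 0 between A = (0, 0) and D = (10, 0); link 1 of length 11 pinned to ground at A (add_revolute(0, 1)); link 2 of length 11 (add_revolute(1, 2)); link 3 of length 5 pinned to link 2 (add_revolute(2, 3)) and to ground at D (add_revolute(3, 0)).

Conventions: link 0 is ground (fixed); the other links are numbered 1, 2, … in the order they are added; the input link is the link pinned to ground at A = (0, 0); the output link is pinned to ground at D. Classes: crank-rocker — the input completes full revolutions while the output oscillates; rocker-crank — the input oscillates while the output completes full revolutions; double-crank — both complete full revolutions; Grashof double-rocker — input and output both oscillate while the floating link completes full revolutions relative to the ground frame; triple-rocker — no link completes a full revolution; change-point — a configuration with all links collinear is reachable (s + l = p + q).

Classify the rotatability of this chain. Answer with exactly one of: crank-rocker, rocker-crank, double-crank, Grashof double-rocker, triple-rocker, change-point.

lengths: ground=10, input=11, coupler=11, output=5
sorted: s=5 (shortest), l=11 (longest), p+q=21
s + l = 16 vs p + q = 21
s + l < p + q (Grashof) with shortest = output link → rocker-crank

rocker-crank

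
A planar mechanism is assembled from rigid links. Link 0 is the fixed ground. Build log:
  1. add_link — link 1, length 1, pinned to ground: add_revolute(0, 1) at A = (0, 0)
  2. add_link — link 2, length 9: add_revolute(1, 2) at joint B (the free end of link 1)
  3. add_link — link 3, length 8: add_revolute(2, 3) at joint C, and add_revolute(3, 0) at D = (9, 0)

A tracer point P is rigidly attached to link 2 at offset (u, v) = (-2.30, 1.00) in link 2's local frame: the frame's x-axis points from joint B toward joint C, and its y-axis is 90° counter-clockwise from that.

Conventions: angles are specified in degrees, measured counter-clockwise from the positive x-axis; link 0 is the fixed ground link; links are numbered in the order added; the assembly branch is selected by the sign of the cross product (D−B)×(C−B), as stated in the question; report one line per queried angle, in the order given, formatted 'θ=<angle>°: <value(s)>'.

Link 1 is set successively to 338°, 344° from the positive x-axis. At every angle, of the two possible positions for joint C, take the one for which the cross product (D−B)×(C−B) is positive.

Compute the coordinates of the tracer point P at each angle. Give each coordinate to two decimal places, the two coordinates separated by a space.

A=(0,0), D=(9.00,0)
θ=338°: B = A + 1.00·(cos338°, sin338°) = (0.9272, -0.3746)
θ=338°: |BD| = 8.0815
θ=338°: circle(B,9.00) ∩ circle(D,8.00): a=5.0925, h=7.4207
θ=338°:   candidates: C₊=(5.6703,7.2741) cross=59.970; C₋=(6.3582,-7.5512) cross=-59.970
θ=338°:   branch + wants cross > 0 → take C=(5.6703,7.2741) (cross=59.970)
θ=338°: ex = (C−B)/|BC| = (0.5270,0.8499); ey = (-0.8499,0.5270)
θ=338°: P = B + -2.30·ex + 1.00·ey = (-1.1348,-1.8023)
θ=344°: B = A + 1.00·(cos344°, sin344°) = (0.9613, -0.2756)
θ=344°: |BD| = 8.0435
θ=344°: circle(B,9.00) ∩ circle(D,8.00): a=5.0785, h=7.4303
θ=344°:   candidates: C₊=(5.7821,7.3243) cross=59.765; C₋=(6.2914,-7.5275) cross=-59.765
θ=344°:   branch + wants cross > 0 → take C=(5.7821,7.3243) (cross=59.765)
θ=344°: ex = (C−B)/|BC| = (0.5357,0.8444); ey = (-0.8444,0.5357)
θ=344°: P = B + -2.30·ex + 1.00·ey = (-1.1152,-1.6822)

θ=338°: -1.13 -1.80
θ=344°: -1.12 -1.68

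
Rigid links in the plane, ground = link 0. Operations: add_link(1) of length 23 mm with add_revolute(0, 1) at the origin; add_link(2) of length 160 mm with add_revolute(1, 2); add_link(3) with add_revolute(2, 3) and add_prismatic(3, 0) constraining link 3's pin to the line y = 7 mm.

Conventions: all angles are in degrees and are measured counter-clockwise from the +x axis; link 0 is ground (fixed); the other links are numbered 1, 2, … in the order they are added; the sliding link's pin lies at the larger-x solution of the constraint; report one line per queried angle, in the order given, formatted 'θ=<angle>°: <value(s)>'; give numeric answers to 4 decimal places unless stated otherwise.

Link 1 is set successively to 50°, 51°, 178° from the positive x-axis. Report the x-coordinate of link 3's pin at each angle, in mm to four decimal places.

geometry: r = 23 mm, L = 160 mm, e = 7 mm
θ=50°: crank pin P = (r cos θ, r sin θ) = (14.784115, 17.619022)
θ=50°: h = r sin θ − e = 17.619022 − 7 = 10.619022
θ=50°: x = r cos θ + √(L² − h²) = 14.784115 + 159.647225 = 174.431340
θ=51°: crank pin P = (r cos θ, r sin θ) = (14.474369, 17.874357)
θ=51°: h = r sin θ − e = 17.874357 − 7 = 10.874357
θ=51°: x = r cos θ + √(L² − h²) = 14.474369 + 159.630036 = 174.104405
θ=178°: crank pin P = (r cos θ, r sin θ) = (-22.985989, 0.802688)
θ=178°: h = r sin θ − e = 0.802688 − 7 = -6.197312
θ=178°: x = r cos θ + √(L² − h²) = -22.985989 + 159.879934 = 136.893945

θ=50°: 174.4313
θ=51°: 174.1044
θ=178°: 136.8939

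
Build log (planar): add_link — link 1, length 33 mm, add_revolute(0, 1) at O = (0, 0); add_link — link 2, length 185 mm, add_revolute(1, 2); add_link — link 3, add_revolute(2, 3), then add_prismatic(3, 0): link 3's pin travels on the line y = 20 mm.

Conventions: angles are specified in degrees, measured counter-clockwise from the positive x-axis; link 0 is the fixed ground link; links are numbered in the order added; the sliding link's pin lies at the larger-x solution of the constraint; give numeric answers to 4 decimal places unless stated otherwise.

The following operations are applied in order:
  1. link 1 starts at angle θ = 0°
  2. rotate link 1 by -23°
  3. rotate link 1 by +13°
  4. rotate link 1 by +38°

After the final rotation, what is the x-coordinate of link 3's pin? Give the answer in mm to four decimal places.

geometry: r = 33 mm, L = 185 mm, e = 20 mm; θ starts at 0°
rotate link 1 by -23°: θ ← 0° -23° = -23°
rotate link 1 by +13°: θ ← -23° +13° = -10°
rotate link 1 by +38°: θ ← -10° +38° = 28°
crank pin P = (r cos θ, r sin θ) = (29.137271, 15.492562)
h = r sin θ − e = 15.492562 − 20 = -4.507438
x = r cos θ + √(L² − h²) = 29.137271 + 184.945081 = 214.082352

214.0824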